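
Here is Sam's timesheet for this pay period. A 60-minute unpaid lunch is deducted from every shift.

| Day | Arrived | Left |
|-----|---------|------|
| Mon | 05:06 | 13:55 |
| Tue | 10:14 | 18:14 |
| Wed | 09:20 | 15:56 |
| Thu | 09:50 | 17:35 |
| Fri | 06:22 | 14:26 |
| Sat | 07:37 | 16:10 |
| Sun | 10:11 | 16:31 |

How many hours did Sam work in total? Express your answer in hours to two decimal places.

47.12 hours

Mon: 05:06–13:55 = 8 h 49 min; less 60 min break → 7 h 49 min
Tue: 10:14–18:14 = 8 h 0 min; less 60 min break → 7 h 0 min
Wed: 09:20–15:56 = 6 h 36 min; less 60 min break → 5 h 36 min
Thu: 09:50–17:35 = 7 h 45 min; less 60 min break → 6 h 45 min
Fri: 06:22–14:26 = 8 h 4 min; less 60 min break → 7 h 4 min
Sat: 07:37–16:10 = 8 h 33 min; less 60 min break → 7 h 33 min
Sun: 10:11–16:31 = 6 h 20 min; less 60 min break → 5 h 20 min
Total: 7 h 49 min + 7 h 0 min + 5 h 36 min + 6 h 45 min + 7 h 4 min + 7 h 33 min + 5 h 20 min = 47 h 7 min.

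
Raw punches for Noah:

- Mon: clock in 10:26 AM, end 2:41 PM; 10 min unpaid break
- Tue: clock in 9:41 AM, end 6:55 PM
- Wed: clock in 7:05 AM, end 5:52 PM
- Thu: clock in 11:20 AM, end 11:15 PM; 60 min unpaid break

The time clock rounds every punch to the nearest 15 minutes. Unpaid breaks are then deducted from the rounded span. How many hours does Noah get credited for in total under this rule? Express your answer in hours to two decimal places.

35.08 hours

Mon: in 10:26 AM→10:30 AM, out 2:41 PM→2:45 PM; 4 h 15 min − 10 min = 4 h 5 min
Tue: in 9:41 AM→9:45 AM, out 6:55 PM→7:00 PM; 9 h 15 min
Wed: in 7:05 AM→7:00 AM, out 5:52 PM→5:45 PM; 10 h 45 min
Thu: in 11:20 AM→11:15 AM, out 11:15 PM→11:15 PM; 12 h 0 min − 60 min = 11 h 0 min
Total credited: 35 h 5 min.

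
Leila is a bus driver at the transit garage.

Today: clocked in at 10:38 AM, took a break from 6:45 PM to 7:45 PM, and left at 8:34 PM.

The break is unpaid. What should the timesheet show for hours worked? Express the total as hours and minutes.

8 h 56 min

Today: 10:38 AM–8:34 PM = 9 h 56 min; less 60 min break → 8 h 56 min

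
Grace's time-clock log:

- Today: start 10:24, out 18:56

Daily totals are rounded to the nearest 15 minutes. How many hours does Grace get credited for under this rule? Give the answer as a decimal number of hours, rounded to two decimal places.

Today: 10:24–18:56 = 8 h 32 min → rounds to 8 h 30 min

8.50 hours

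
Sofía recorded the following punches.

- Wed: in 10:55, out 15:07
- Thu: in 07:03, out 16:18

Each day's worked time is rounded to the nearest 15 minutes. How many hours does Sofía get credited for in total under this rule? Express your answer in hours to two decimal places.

Wed: 10:55–15:07 = 4 h 12 min → rounds to 4 h 15 min
Thu: 07:03–16:18 = 9 h 15 min → rounds to 9 h 15 min
Total credited: 13 h 30 min.

13.50 hours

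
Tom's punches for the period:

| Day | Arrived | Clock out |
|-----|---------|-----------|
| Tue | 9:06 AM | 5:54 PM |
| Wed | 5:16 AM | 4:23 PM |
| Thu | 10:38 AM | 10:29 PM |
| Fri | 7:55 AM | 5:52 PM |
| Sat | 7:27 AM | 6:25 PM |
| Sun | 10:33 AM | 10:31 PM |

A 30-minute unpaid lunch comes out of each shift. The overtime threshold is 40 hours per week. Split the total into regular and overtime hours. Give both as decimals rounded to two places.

Tue: 9:06 AM–5:54 PM = 8 h 48 min; less 30 min break → 8 h 18 min
Wed: 5:16 AM–4:23 PM = 11 h 7 min; less 30 min break → 10 h 37 min
Thu: 10:38 AM–10:29 PM = 11 h 51 min; less 30 min break → 11 h 21 min
Fri: 7:55 AM–5:52 PM = 9 h 57 min; less 30 min break → 9 h 27 min
Sat: 7:27 AM–6:25 PM = 10 h 58 min; less 30 min break → 10 h 28 min
Sun: 10:33 AM–10:31 PM = 11 h 58 min; less 30 min break → 11 h 28 min
Total worked: 61 h 39 min = 61.65 h.
Threshold 40 h → overtime 21 h 39 min, regular 40 h 0 min.

Regular 40.00 hours, overtime 21.65 hours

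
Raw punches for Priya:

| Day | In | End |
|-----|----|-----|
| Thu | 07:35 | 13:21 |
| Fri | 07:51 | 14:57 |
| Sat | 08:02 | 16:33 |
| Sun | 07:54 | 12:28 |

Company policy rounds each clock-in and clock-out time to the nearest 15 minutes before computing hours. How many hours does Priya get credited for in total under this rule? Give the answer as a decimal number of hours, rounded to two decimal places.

26.00 hours

Thu: in 07:35→07:30, out 13:21→13:15; 5 h 45 min
Fri: in 07:51→07:45, out 14:57→15:00; 7 h 15 min
Sat: in 08:02→08:00, out 16:33→16:30; 8 h 30 min
Sun: in 07:54→08:00, out 12:28→12:30; 4 h 30 min
Total credited: 26 h 0 min.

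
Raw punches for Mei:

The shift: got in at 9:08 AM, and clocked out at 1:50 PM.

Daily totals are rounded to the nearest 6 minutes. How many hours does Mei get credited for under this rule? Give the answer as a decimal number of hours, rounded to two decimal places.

4.70 hours

The shift: 9:08 AM–1:50 PM = 4 h 42 min → rounds to 4 h 42 min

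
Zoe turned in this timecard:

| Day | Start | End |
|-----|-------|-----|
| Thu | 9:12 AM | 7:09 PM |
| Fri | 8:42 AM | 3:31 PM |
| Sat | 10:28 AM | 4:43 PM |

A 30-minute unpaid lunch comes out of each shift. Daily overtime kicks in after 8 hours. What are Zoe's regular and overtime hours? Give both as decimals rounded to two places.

Thu: 9:12 AM–7:09 PM = 9 h 57 min; less 30 min break → 9 h 27 min
Fri: 8:42 AM–3:31 PM = 6 h 49 min; less 30 min break → 6 h 19 min
Sat: 10:28 AM–4:43 PM = 6 h 15 min; less 30 min break → 5 h 45 min
Thu reg 8 h 0 min / OT 1 h 27 min; Fri reg 6 h 19 min / OT 0 h 0 min; Sat reg 5 h 45 min / OT 0 h 0 min.
Totals: regular 20 h 4 min, overtime 1 h 27 min.

Regular 20.07 hours, overtime 1.45 hours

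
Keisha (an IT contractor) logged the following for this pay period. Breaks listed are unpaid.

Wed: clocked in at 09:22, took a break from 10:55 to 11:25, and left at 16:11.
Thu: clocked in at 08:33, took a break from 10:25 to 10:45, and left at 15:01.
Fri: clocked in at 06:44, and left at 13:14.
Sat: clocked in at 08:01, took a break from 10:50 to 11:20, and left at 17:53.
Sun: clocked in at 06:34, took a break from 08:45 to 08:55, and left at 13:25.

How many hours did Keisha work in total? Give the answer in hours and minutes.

35 h 0 min

Wed: 09:22–16:11 = 6 h 49 min; less 30 min break → 6 h 19 min
Thu: 08:33–15:01 = 6 h 28 min; less 20 min break → 6 h 8 min
Fri: 06:44–13:14 = 6 h 30 min
Sat: 08:01–17:53 = 9 h 52 min; less 30 min break → 9 h 22 min
Sun: 06:34–13:25 = 6 h 51 min; less 10 min break → 6 h 41 min
Total: 6 h 19 min + 6 h 8 min + 6 h 30 min + 9 h 22 min + 6 h 41 min = 35 h 0 min.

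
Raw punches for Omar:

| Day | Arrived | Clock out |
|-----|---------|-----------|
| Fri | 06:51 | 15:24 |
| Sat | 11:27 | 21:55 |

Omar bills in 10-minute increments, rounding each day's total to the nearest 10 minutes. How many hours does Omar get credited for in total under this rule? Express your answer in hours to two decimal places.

19.00 hours

Fri: 06:51–15:24 = 8 h 33 min → rounds to 8 h 30 min
Sat: 11:27–21:55 = 10 h 28 min → rounds to 10 h 30 min
Total credited: 19 h 0 min.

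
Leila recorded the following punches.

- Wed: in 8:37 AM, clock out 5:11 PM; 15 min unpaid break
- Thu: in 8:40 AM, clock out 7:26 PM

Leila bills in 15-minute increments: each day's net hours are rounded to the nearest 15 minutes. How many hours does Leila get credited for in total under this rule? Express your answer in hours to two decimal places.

Wed: 8:37 AM–5:11 PM = 8 h 34 min − 15 min = 8 h 19 min → rounds to 8 h 15 min
Thu: 8:40 AM–7:26 PM = 10 h 46 min → rounds to 10 h 45 min
Total credited: 19 h 0 min.

19.00 hours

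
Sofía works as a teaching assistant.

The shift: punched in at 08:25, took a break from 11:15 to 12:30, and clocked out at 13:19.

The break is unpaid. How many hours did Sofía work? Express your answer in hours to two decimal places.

3.65 hours

The shift: 08:25–13:19 = 4 h 54 min; less 75 min break → 3 h 39 min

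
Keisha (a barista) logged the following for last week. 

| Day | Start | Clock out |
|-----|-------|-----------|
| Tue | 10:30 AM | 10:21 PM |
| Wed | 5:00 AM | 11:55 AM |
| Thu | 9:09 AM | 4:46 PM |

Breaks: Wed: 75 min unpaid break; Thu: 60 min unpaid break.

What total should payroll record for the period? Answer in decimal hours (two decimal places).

Tue: 10:30 AM–10:21 PM = 11 h 51 min
Wed: 5:00 AM–11:55 AM = 6 h 55 min; less 75 min break → 5 h 40 min
Thu: 9:09 AM–4:46 PM = 7 h 37 min; less 60 min break → 6 h 37 min
Total: 11 h 51 min + 5 h 40 min + 6 h 37 min = 24 h 8 min.

24.13 hours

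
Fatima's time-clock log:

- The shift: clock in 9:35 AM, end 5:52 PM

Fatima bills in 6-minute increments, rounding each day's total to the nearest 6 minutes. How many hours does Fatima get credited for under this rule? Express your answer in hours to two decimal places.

The shift: 9:35 AM–5:52 PM = 8 h 17 min → rounds to 8 h 18 min

8.30 hours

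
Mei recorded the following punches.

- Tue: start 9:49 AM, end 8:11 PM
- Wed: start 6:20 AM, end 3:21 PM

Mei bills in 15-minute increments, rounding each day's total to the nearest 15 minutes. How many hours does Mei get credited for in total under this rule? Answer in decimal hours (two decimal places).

19.25 hours

Tue: 9:49 AM–8:11 PM = 10 h 22 min → rounds to 10 h 15 min
Wed: 6:20 AM–3:21 PM = 9 h 1 min → rounds to 9 h 0 min
Total credited: 19 h 15 min.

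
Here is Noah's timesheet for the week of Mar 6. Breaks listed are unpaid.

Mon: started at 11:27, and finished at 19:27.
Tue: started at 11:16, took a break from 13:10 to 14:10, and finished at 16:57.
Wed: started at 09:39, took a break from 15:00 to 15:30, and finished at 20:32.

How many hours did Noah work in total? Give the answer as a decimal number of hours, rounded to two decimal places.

Mon: 11:27–19:27 = 8 h 0 min
Tue: 11:16–16:57 = 5 h 41 min; less 60 min break → 4 h 41 min
Wed: 09:39–20:32 = 10 h 53 min; less 30 min break → 10 h 23 min
Total: 8 h 0 min + 4 h 41 min + 10 h 23 min = 23 h 4 min.

23.07 hours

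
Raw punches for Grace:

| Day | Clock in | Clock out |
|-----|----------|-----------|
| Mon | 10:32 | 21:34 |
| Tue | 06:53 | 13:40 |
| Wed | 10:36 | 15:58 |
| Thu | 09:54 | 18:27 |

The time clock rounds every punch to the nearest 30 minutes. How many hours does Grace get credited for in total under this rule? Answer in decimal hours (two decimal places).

31.50 hours

Mon: in 10:32→10:30, out 21:34→21:30; 11 h 0 min
Tue: in 06:53→07:00, out 13:40→13:30; 6 h 30 min
Wed: in 10:36→10:30, out 15:58→16:00; 5 h 30 min
Thu: in 09:54→10:00, out 18:27→18:30; 8 h 30 min
Total credited: 31 h 30 min.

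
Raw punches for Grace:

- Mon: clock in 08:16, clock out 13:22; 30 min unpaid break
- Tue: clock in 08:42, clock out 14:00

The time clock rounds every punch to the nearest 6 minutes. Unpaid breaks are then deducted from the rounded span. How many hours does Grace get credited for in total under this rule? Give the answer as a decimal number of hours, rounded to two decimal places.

Mon: in 08:16→08:18, out 13:22→13:24; 5 h 6 min − 30 min = 4 h 36 min
Tue: in 08:42→08:42, out 14:00→14:00; 5 h 18 min
Total credited: 9 h 54 min.

9.90 hours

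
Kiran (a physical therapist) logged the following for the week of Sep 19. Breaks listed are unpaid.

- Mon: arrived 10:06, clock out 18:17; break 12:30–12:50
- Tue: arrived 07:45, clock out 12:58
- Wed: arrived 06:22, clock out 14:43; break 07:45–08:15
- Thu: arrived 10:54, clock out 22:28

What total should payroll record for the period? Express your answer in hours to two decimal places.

32.48 hours

Mon: 10:06–18:17 = 8 h 11 min; less 20 min break → 7 h 51 min
Tue: 07:45–12:58 = 5 h 13 min
Wed: 06:22–14:43 = 8 h 21 min; less 30 min break → 7 h 51 min
Thu: 10:54–22:28 = 11 h 34 min
Total: 7 h 51 min + 5 h 13 min + 7 h 51 min + 11 h 34 min = 32 h 29 min.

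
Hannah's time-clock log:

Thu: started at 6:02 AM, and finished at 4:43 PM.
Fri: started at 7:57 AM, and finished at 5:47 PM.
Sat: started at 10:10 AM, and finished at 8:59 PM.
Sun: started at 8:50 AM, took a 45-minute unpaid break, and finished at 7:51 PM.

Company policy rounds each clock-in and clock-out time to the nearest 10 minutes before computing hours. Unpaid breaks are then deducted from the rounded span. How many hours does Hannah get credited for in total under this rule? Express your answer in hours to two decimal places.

41.58 hours

Thu: in 6:02 AM→6:00 AM, out 4:43 PM→4:40 PM; 10 h 40 min
Fri: in 7:57 AM→8:00 AM, out 5:47 PM→5:50 PM; 9 h 50 min
Sat: in 10:10 AM→10:10 AM, out 8:59 PM→9:00 PM; 10 h 50 min
Sun: in 8:50 AM→8:50 AM, out 7:51 PM→7:50 PM; 11 h 0 min − 45 min = 10 h 15 min
Total credited: 41 h 35 min.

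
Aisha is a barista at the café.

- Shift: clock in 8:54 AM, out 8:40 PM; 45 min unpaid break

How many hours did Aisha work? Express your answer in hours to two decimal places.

Shift: 8:54 AM–8:40 PM = 11 h 46 min; less 45 min break → 11 h 1 min

11.02 hours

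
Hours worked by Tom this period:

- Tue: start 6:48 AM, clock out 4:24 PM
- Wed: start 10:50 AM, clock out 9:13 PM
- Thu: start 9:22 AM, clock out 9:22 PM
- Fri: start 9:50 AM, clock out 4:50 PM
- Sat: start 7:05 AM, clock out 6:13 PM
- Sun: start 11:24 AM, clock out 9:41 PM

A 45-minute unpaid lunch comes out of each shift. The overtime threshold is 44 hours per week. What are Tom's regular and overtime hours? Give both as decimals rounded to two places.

Tue: 6:48 AM–4:24 PM = 9 h 36 min; less 45 min break → 8 h 51 min
Wed: 10:50 AM–9:13 PM = 10 h 23 min; less 45 min break → 9 h 38 min
Thu: 9:22 AM–9:22 PM = 12 h 0 min; less 45 min break → 11 h 15 min
Fri: 9:50 AM–4:50 PM = 7 h 0 min; less 45 min break → 6 h 15 min
Sat: 7:05 AM–6:13 PM = 11 h 8 min; less 45 min break → 10 h 23 min
Sun: 11:24 AM–9:41 PM = 10 h 17 min; less 45 min break → 9 h 32 min
Total worked: 55 h 54 min = 55.90 h.
Threshold 44 h → overtime 11 h 54 min, regular 44 h 0 min.

Regular 44.00 hours, overtime 11.90 hours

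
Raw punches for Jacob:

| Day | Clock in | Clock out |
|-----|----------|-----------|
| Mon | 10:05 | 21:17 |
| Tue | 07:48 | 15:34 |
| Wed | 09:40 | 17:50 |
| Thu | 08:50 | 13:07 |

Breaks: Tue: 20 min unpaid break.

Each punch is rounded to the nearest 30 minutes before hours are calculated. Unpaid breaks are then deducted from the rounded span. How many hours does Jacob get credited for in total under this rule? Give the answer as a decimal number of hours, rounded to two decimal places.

31.17 hours

Mon: in 10:05→10:00, out 21:17→21:30; 11 h 30 min
Tue: in 07:48→08:00, out 15:34→15:30; 7 h 30 min − 20 min = 7 h 10 min
Wed: in 09:40→09:30, out 17:50→18:00; 8 h 30 min
Thu: in 08:50→09:00, out 13:07→13:00; 4 h 0 min
Total credited: 31 h 10 min.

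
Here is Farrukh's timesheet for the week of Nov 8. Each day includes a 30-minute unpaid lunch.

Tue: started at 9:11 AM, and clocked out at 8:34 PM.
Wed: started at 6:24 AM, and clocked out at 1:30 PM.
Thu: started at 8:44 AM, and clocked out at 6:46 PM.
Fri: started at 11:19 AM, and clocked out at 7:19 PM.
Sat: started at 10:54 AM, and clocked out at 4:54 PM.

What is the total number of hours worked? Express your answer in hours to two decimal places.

Tue: 9:11 AM–8:34 PM = 11 h 23 min; less 30 min break → 10 h 53 min
Wed: 6:24 AM–1:30 PM = 7 h 6 min; less 30 min break → 6 h 36 min
Thu: 8:44 AM–6:46 PM = 10 h 2 min; less 30 min break → 9 h 32 min
Fri: 11:19 AM–7:19 PM = 8 h 0 min; less 30 min break → 7 h 30 min
Sat: 10:54 AM–4:54 PM = 6 h 0 min; less 30 min break → 5 h 30 min
Total: 10 h 53 min + 6 h 36 min + 9 h 32 min + 7 h 30 min + 5 h 30 min = 40 h 1 min.

40.02 hours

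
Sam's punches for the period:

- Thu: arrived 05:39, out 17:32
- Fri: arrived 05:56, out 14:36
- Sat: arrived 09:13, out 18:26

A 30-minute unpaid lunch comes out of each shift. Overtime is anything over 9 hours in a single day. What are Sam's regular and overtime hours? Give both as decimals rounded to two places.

Thu: 05:39–17:32 = 11 h 53 min; less 30 min break → 11 h 23 min
Fri: 05:56–14:36 = 8 h 40 min; less 30 min break → 8 h 10 min
Sat: 09:13–18:26 = 9 h 13 min; less 30 min break → 8 h 43 min
Thu reg 9 h 0 min / OT 2 h 23 min; Fri reg 8 h 10 min / OT 0 h 0 min; Sat reg 8 h 43 min / OT 0 h 0 min.
Totals: regular 25 h 53 min, overtime 2 h 23 min.

Regular 25.88 hours, overtime 2.38 hours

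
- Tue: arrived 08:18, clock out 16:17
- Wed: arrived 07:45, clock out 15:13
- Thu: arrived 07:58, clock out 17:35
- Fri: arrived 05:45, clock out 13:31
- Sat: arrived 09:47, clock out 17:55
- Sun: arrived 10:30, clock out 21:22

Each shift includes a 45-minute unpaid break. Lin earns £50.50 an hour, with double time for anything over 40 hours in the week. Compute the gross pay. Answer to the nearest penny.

£2760.67

Tue: 08:18–16:17 = 7 h 59 min; less 45 min break → 7 h 14 min
Wed: 07:45–15:13 = 7 h 28 min; less 45 min break → 6 h 43 min
Thu: 07:58–17:35 = 9 h 37 min; less 45 min break → 8 h 52 min
Fri: 05:45–13:31 = 7 h 46 min; less 45 min break → 7 h 1 min
Sat: 09:47–17:55 = 8 h 8 min; less 45 min break → 7 h 23 min
Sun: 10:30–21:22 = 10 h 52 min; less 45 min break → 10 h 7 min
Total worked: 47 h 20 min = 2840 min.
Regular 40 h 0 min = 2400 min at £50.50/h; overtime 7 h 20 min = 440 min at £101.00/h.
Pay = (2400 × £50.50 + 440 × £101.00) ÷ 60 = £2760.67.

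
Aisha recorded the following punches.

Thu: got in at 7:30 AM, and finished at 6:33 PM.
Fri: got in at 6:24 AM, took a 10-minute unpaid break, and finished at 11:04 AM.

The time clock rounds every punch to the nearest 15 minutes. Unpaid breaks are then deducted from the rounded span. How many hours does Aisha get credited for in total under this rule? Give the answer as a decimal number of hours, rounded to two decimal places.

Thu: in 7:30 AM→7:30 AM, out 6:33 PM→6:30 PM; 11 h 0 min
Fri: in 6:24 AM→6:30 AM, out 11:04 AM→11:00 AM; 4 h 30 min − 10 min = 4 h 20 min
Total credited: 15 h 20 min.

15.33 hours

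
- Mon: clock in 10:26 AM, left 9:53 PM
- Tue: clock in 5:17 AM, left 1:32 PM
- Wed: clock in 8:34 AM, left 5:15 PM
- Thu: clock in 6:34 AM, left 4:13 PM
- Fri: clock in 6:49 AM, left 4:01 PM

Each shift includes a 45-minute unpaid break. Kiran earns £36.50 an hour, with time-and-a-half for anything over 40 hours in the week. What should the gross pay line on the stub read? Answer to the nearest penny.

Mon: 10:26 AM–9:53 PM = 11 h 27 min; less 45 min break → 10 h 42 min
Tue: 5:17 AM–1:32 PM = 8 h 15 min; less 45 min break → 7 h 30 min
Wed: 8:34 AM–5:15 PM = 8 h 41 min; less 45 min break → 7 h 56 min
Thu: 6:34 AM–4:13 PM = 9 h 39 min; less 45 min break → 8 h 54 min
Fri: 6:49 AM–4:01 PM = 9 h 12 min; less 45 min break → 8 h 27 min
Total worked: 43 h 29 min = 2609 min.
Regular 40 h 0 min = 2400 min at £36.50/h; overtime 3 h 29 min = 209 min at £54.75/h.
Pay = (2400 × £36.50 + 209 × £54.75) ÷ 60 = £1650.71.

£1650.71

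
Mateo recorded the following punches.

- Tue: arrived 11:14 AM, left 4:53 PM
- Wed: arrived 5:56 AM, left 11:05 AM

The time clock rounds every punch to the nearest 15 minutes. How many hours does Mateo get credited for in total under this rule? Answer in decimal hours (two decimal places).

10.75 hours

Tue: in 11:14 AM→11:15 AM, out 4:53 PM→5:00 PM; 5 h 45 min
Wed: in 5:56 AM→6:00 AM, out 11:05 AM→11:00 AM; 5 h 0 min
Total credited: 10 h 45 min.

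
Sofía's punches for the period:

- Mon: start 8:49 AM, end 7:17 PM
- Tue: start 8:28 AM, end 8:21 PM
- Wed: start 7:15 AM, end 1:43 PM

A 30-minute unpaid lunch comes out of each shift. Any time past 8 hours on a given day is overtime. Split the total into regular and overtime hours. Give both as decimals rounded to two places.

Mon: 8:49 AM–7:17 PM = 10 h 28 min; less 30 min break → 9 h 58 min
Tue: 8:28 AM–8:21 PM = 11 h 53 min; less 30 min break → 11 h 23 min
Wed: 7:15 AM–1:43 PM = 6 h 28 min; less 30 min break → 5 h 58 min
Mon reg 8 h 0 min / OT 1 h 58 min; Tue reg 8 h 0 min / OT 3 h 23 min; Wed reg 5 h 58 min / OT 0 h 0 min.
Totals: regular 21 h 58 min, overtime 5 h 21 min.

Regular 21.97 hours, overtime 5.35 hours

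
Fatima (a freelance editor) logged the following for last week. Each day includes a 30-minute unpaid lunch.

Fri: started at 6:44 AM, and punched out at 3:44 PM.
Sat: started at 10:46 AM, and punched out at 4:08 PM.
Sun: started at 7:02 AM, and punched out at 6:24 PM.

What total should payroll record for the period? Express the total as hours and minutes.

24 h 14 min

Fri: 6:44 AM–3:44 PM = 9 h 0 min; less 30 min break → 8 h 30 min
Sat: 10:46 AM–4:08 PM = 5 h 22 min; less 30 min break → 4 h 52 min
Sun: 7:02 AM–6:24 PM = 11 h 22 min; less 30 min break → 10 h 52 min
Total: 8 h 30 min + 4 h 52 min + 10 h 52 min = 24 h 14 min.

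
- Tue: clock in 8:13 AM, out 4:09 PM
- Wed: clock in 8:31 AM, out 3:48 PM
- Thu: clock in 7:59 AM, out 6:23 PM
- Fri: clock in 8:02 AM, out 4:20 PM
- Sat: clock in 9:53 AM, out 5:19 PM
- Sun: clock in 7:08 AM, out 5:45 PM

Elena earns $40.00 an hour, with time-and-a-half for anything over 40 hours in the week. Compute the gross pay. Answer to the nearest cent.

$2318.00

Tue: 8:13 AM–4:09 PM = 7 h 56 min
Wed: 8:31 AM–3:48 PM = 7 h 17 min
Thu: 7:59 AM–6:23 PM = 10 h 24 min
Fri: 8:02 AM–4:20 PM = 8 h 18 min
Sat: 9:53 AM–5:19 PM = 7 h 26 min
Sun: 7:08 AM–5:45 PM = 10 h 37 min
Total worked: 51 h 58 min = 3118 min.
Regular 40 h 0 min = 2400 min at $40.00/h; overtime 11 h 58 min = 718 min at $60.00/h.
Pay = (2400 × $40.00 + 718 × $60.00) ÷ 60 = $2318.00.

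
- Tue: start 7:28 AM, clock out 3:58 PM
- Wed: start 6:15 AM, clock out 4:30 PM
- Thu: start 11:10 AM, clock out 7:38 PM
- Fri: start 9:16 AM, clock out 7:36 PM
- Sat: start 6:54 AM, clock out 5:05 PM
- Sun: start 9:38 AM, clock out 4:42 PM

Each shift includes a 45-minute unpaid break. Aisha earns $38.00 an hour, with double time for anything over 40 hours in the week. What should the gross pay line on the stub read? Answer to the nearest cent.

$2302.80

Tue: 7:28 AM–3:58 PM = 8 h 30 min; less 45 min break → 7 h 45 min
Wed: 6:15 AM–4:30 PM = 10 h 15 min; less 45 min break → 9 h 30 min
Thu: 11:10 AM–7:38 PM = 8 h 28 min; less 45 min break → 7 h 43 min
Fri: 9:16 AM–7:36 PM = 10 h 20 min; less 45 min break → 9 h 35 min
Sat: 6:54 AM–5:05 PM = 10 h 11 min; less 45 min break → 9 h 26 min
Sun: 9:38 AM–4:42 PM = 7 h 4 min; less 45 min break → 6 h 19 min
Total worked: 50 h 18 min = 3018 min.
Regular 40 h 0 min = 2400 min at $38.00/h; overtime 10 h 18 min = 618 min at $76.00/h.
Pay = (2400 × $38.00 + 618 × $76.00) ÷ 60 = $2302.80.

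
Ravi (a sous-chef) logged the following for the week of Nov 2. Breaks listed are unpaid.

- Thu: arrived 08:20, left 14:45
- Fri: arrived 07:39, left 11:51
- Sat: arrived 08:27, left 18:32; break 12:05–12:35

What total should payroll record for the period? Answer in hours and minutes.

Thu: 08:20–14:45 = 6 h 25 min
Fri: 07:39–11:51 = 4 h 12 min
Sat: 08:27–18:32 = 10 h 5 min; less 30 min break → 9 h 35 min
Total: 6 h 25 min + 4 h 12 min + 9 h 35 min = 20 h 12 min.

20 h 12 min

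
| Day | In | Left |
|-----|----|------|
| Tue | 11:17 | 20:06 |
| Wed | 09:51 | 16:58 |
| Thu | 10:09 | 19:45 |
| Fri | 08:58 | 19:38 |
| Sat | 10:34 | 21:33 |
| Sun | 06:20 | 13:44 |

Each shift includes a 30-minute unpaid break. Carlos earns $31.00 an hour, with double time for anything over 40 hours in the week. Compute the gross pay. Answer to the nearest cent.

$1958.17

Tue: 11:17–20:06 = 8 h 49 min; less 30 min break → 8 h 19 min
Wed: 09:51–16:58 = 7 h 7 min; less 30 min break → 6 h 37 min
Thu: 10:09–19:45 = 9 h 36 min; less 30 min break → 9 h 6 min
Fri: 08:58–19:38 = 10 h 40 min; less 30 min break → 10 h 10 min
Sat: 10:34–21:33 = 10 h 59 min; less 30 min break → 10 h 29 min
Sun: 06:20–13:44 = 7 h 24 min; less 30 min break → 6 h 54 min
Total worked: 51 h 35 min = 3095 min.
Regular 40 h 0 min = 2400 min at $31.00/h; overtime 11 h 35 min = 695 min at $62.00/h.
Pay = (2400 × $31.00 + 695 × $62.00) ÷ 60 = $1958.17.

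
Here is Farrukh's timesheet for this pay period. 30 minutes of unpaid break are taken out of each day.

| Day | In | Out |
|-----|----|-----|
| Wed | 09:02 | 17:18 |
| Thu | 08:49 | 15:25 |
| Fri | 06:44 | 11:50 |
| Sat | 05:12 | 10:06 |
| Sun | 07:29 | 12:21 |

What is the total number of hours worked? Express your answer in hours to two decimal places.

Wed: 09:02–17:18 = 8 h 16 min; less 30 min break → 7 h 46 min
Thu: 08:49–15:25 = 6 h 36 min; less 30 min break → 6 h 6 min
Fri: 06:44–11:50 = 5 h 6 min; less 30 min break → 4 h 36 min
Sat: 05:12–10:06 = 4 h 54 min; less 30 min break → 4 h 24 min
Sun: 07:29–12:21 = 4 h 52 min; less 30 min break → 4 h 22 min
Total: 7 h 46 min + 6 h 6 min + 4 h 36 min + 4 h 24 min + 4 h 22 min = 27 h 14 min.

27.23 hours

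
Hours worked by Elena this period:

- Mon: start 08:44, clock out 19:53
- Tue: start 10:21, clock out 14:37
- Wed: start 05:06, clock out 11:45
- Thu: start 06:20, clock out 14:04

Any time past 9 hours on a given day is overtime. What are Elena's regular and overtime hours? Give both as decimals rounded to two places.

Regular 27.65 hours, overtime 2.15 hours

Mon: 08:44–19:53 = 11 h 9 min
Tue: 10:21–14:37 = 4 h 16 min
Wed: 05:06–11:45 = 6 h 39 min
Thu: 06:20–14:04 = 7 h 44 min
Mon reg 9 h 0 min / OT 2 h 9 min; Tue reg 4 h 16 min / OT 0 h 0 min; Wed reg 6 h 39 min / OT 0 h 0 min; Thu reg 7 h 44 min / OT 0 h 0 min.
Totals: regular 27 h 39 min, overtime 2 h 9 min.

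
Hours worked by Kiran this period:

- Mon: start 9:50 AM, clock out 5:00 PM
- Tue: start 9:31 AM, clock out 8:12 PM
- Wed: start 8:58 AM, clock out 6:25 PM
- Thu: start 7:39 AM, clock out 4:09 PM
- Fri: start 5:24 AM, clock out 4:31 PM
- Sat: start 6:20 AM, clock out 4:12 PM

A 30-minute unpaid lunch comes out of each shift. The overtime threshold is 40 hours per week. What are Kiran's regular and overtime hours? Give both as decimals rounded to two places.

Mon: 9:50 AM–5:00 PM = 7 h 10 min; less 30 min break → 6 h 40 min
Tue: 9:31 AM–8:12 PM = 10 h 41 min; less 30 min break → 10 h 11 min
Wed: 8:58 AM–6:25 PM = 9 h 27 min; less 30 min break → 8 h 57 min
Thu: 7:39 AM–4:09 PM = 8 h 30 min; less 30 min break → 8 h 0 min
Fri: 5:24 AM–4:31 PM = 11 h 7 min; less 30 min break → 10 h 37 min
Sat: 6:20 AM–4:12 PM = 9 h 52 min; less 30 min break → 9 h 22 min
Total worked: 53 h 47 min = 53.78 h.
Threshold 40 h → overtime 13 h 47 min, regular 40 h 0 min.

Regular 40.00 hours, overtime 13.78 hours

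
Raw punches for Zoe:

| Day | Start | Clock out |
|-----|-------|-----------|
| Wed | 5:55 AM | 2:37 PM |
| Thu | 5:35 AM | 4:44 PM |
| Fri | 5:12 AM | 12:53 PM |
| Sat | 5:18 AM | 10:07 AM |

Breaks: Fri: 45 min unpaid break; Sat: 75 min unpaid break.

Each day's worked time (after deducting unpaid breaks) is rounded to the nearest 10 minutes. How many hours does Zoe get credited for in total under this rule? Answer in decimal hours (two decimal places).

Wed: 5:55 AM–2:37 PM = 8 h 42 min → rounds to 8 h 40 min
Thu: 5:35 AM–4:44 PM = 11 h 9 min → rounds to 11 h 10 min
Fri: 5:12 AM–12:53 PM = 7 h 41 min − 45 min = 6 h 56 min → rounds to 7 h 0 min
Sat: 5:18 AM–10:07 AM = 4 h 49 min − 75 min = 3 h 34 min → rounds to 3 h 30 min
Total credited: 30 h 20 min.

30.33 hours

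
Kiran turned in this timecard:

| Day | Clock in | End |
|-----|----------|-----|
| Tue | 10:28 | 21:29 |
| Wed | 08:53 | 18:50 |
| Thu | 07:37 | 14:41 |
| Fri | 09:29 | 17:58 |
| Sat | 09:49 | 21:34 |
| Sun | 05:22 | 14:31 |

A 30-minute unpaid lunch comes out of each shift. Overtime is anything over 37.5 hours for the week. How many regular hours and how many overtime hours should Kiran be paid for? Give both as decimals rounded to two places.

Regular 37.50 hours, overtime 16.92 hours

Tue: 10:28–21:29 = 11 h 1 min; less 30 min break → 10 h 31 min
Wed: 08:53–18:50 = 9 h 57 min; less 30 min break → 9 h 27 min
Thu: 07:37–14:41 = 7 h 4 min; less 30 min break → 6 h 34 min
Fri: 09:29–17:58 = 8 h 29 min; less 30 min break → 7 h 59 min
Sat: 09:49–21:34 = 11 h 45 min; less 30 min break → 11 h 15 min
Sun: 05:22–14:31 = 9 h 9 min; less 30 min break → 8 h 39 min
Total worked: 54 h 25 min = 54.42 h.
Threshold 37.5 h → overtime 16 h 55 min, regular 37 h 30 min.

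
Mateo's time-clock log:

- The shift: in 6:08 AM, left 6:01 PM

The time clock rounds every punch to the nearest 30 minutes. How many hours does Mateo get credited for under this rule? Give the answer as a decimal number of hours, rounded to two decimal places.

The shift: in 6:08 AM→6:00 AM, out 6:01 PM→6:00 PM; 12 h 0 min

12.00 hours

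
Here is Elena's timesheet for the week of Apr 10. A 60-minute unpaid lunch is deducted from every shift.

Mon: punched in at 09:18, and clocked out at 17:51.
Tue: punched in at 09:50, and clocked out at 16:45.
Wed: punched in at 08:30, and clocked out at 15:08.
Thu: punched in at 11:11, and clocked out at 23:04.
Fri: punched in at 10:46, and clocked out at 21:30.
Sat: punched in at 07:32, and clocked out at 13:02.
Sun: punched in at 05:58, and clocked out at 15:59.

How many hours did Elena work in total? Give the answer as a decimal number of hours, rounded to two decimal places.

53.23 hours

Mon: 09:18–17:51 = 8 h 33 min; less 60 min break → 7 h 33 min
Tue: 09:50–16:45 = 6 h 55 min; less 60 min break → 5 h 55 min
Wed: 08:30–15:08 = 6 h 38 min; less 60 min break → 5 h 38 min
Thu: 11:11–23:04 = 11 h 53 min; less 60 min break → 10 h 53 min
Fri: 10:46–21:30 = 10 h 44 min; less 60 min break → 9 h 44 min
Sat: 07:32–13:02 = 5 h 30 min; less 60 min break → 4 h 30 min
Sun: 05:58–15:59 = 10 h 1 min; less 60 min break → 9 h 1 min
Total: 7 h 33 min + 5 h 55 min + 5 h 38 min + 10 h 53 min + 9 h 44 min + 4 h 30 min + 9 h 1 min = 53 h 14 min.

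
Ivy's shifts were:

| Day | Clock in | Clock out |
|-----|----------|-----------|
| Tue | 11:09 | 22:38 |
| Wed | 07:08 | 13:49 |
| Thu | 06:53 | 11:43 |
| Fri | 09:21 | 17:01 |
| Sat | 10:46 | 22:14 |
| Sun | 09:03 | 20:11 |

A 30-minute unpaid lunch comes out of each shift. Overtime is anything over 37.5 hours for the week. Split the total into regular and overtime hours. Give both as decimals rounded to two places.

Regular 37.50 hours, overtime 12.77 hours

Tue: 11:09–22:38 = 11 h 29 min; less 30 min break → 10 h 59 min
Wed: 07:08–13:49 = 6 h 41 min; less 30 min break → 6 h 11 min
Thu: 06:53–11:43 = 4 h 50 min; less 30 min break → 4 h 20 min
Fri: 09:21–17:01 = 7 h 40 min; less 30 min break → 7 h 10 min
Sat: 10:46–22:14 = 11 h 28 min; less 30 min break → 10 h 58 min
Sun: 09:03–20:11 = 11 h 8 min; less 30 min break → 10 h 38 min
Total worked: 50 h 16 min = 50.27 h.
Threshold 37.5 h → overtime 12 h 46 min, regular 37 h 30 min.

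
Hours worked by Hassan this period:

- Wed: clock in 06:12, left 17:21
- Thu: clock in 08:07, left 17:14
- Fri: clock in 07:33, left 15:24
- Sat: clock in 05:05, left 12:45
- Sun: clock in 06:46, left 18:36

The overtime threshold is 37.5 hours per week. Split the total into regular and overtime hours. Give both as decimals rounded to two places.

Wed: 06:12–17:21 = 11 h 9 min
Thu: 08:07–17:14 = 9 h 7 min
Fri: 07:33–15:24 = 7 h 51 min
Sat: 05:05–12:45 = 7 h 40 min
Sun: 06:46–18:36 = 11 h 50 min
Total worked: 47 h 37 min = 47.62 h.
Threshold 37.5 h → overtime 10 h 7 min, regular 37 h 30 min.

Regular 37.50 hours, overtime 10.12 hours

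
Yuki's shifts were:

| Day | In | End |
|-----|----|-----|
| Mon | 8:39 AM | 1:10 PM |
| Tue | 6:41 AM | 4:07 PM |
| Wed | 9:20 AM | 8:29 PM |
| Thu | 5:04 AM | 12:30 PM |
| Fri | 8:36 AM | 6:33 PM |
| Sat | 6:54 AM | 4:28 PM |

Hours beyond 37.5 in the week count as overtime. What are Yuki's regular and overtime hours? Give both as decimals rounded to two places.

Regular 37.50 hours, overtime 14.55 hours

Mon: 8:39 AM–1:10 PM = 4 h 31 min
Tue: 6:41 AM–4:07 PM = 9 h 26 min
Wed: 9:20 AM–8:29 PM = 11 h 9 min
Thu: 5:04 AM–12:30 PM = 7 h 26 min
Fri: 8:36 AM–6:33 PM = 9 h 57 min
Sat: 6:54 AM–4:28 PM = 9 h 34 min
Total worked: 52 h 3 min = 52.05 h.
Threshold 37.5 h → overtime 14 h 33 min, regular 37 h 30 min.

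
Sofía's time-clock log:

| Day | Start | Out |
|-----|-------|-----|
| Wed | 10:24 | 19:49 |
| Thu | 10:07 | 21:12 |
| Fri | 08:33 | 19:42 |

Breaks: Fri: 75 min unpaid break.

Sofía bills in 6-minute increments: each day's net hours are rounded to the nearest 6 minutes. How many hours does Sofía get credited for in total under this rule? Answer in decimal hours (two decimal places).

Wed: 10:24–19:49 = 9 h 25 min → rounds to 9 h 24 min
Thu: 10:07–21:12 = 11 h 5 min → rounds to 11 h 6 min
Fri: 08:33–19:42 = 11 h 9 min − 75 min = 9 h 54 min → rounds to 9 h 54 min
Total credited: 30 h 24 min.

30.40 hours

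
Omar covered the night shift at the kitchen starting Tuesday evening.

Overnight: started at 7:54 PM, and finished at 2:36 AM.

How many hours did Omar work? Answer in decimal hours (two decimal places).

6.70 hours

Overnight: 7:54 PM → midnight = 4 h 6 min; midnight → 2:36 AM = 2 h 36 min; span 6 h 42 min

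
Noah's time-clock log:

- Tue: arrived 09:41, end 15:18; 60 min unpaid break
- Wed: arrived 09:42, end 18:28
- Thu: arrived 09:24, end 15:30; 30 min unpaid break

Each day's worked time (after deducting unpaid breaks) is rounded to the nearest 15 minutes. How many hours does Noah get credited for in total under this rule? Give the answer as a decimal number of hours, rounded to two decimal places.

Tue: 09:41–15:18 = 5 h 37 min − 60 min = 4 h 37 min → rounds to 4 h 30 min
Wed: 09:42–18:28 = 8 h 46 min → rounds to 8 h 45 min
Thu: 09:24–15:30 = 6 h 6 min − 30 min = 5 h 36 min → rounds to 5 h 30 min
Total credited: 18 h 45 min.

18.75 hours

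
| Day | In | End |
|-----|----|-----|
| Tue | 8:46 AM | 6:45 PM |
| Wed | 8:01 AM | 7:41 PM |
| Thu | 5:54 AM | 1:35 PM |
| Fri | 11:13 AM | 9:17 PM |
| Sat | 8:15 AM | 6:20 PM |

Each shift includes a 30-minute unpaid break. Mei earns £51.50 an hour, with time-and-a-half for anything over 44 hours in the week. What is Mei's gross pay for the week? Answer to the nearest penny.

Tue: 8:46 AM–6:45 PM = 9 h 59 min; less 30 min break → 9 h 29 min
Wed: 8:01 AM–7:41 PM = 11 h 40 min; less 30 min break → 11 h 10 min
Thu: 5:54 AM–1:35 PM = 7 h 41 min; less 30 min break → 7 h 11 min
Fri: 11:13 AM–9:17 PM = 10 h 4 min; less 30 min break → 9 h 34 min
Sat: 8:15 AM–6:20 PM = 10 h 5 min; less 30 min break → 9 h 35 min
Total worked: 46 h 59 min = 2819 min.
Regular 44 h 0 min = 2640 min at £51.50/h; overtime 2 h 59 min = 179 min at £77.25/h.
Pay = (2640 × £51.50 + 179 × £77.25) ÷ 60 = £2496.46.

£2496.46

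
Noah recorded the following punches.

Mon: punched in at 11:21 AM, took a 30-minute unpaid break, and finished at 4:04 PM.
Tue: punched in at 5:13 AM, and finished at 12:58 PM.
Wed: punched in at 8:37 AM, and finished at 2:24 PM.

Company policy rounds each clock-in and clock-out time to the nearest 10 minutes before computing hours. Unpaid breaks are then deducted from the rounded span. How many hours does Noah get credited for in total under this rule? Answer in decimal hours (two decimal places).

Mon: in 11:21 AM→11:20 AM, out 4:04 PM→4:00 PM; 4 h 40 min − 30 min = 4 h 10 min
Tue: in 5:13 AM→5:10 AM, out 12:58 PM→1:00 PM; 7 h 50 min
Wed: in 8:37 AM→8:40 AM, out 2:24 PM→2:20 PM; 5 h 40 min
Total credited: 17 h 40 min.

17.67 hours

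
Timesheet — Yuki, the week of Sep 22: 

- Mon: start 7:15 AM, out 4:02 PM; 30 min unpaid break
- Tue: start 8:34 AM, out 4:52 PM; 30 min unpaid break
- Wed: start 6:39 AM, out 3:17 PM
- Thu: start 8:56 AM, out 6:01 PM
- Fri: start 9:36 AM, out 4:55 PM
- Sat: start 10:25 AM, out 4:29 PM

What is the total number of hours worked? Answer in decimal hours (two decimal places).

Mon: 7:15 AM–4:02 PM = 8 h 47 min; less 30 min break → 8 h 17 min
Tue: 8:34 AM–4:52 PM = 8 h 18 min; less 30 min break → 7 h 48 min
Wed: 6:39 AM–3:17 PM = 8 h 38 min
Thu: 8:56 AM–6:01 PM = 9 h 5 min
Fri: 9:36 AM–4:55 PM = 7 h 19 min
Sat: 10:25 AM–4:29 PM = 6 h 4 min
Total: 8 h 17 min + 7 h 48 min + 8 h 38 min + 9 h 5 min + 7 h 19 min + 6 h 4 min = 47 h 11 min.

47.18 hours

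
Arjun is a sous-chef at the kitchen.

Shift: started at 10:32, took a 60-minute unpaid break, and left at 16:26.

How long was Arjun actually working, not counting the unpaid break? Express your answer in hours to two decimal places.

Shift: 10:32–16:26 = 5 h 54 min; less 60 min break → 4 h 54 min

4.90 hours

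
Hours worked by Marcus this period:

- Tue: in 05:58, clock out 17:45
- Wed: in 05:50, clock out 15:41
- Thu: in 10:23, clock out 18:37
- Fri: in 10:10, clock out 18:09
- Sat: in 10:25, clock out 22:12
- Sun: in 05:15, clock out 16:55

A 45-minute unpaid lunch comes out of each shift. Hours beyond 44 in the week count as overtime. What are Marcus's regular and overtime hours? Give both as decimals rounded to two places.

Tue: 05:58–17:45 = 11 h 47 min; less 45 min break → 11 h 2 min
Wed: 05:50–15:41 = 9 h 51 min; less 45 min break → 9 h 6 min
Thu: 10:23–18:37 = 8 h 14 min; less 45 min break → 7 h 29 min
Fri: 10:10–18:09 = 7 h 59 min; less 45 min break → 7 h 14 min
Sat: 10:25–22:12 = 11 h 47 min; less 45 min break → 11 h 2 min
Sun: 05:15–16:55 = 11 h 40 min; less 45 min break → 10 h 55 min
Total worked: 56 h 48 min = 56.80 h.
Threshold 44 h → overtime 12 h 48 min, regular 44 h 0 min.

Regular 44.00 hours, overtime 12.80 hours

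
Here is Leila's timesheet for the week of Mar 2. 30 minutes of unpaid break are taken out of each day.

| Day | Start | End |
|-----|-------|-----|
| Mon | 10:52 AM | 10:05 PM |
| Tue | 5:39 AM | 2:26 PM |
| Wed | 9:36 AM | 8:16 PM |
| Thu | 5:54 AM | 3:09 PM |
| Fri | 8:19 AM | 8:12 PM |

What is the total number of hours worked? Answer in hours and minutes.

Mon: 10:52 AM–10:05 PM = 11 h 13 min; less 30 min break → 10 h 43 min
Tue: 5:39 AM–2:26 PM = 8 h 47 min; less 30 min break → 8 h 17 min
Wed: 9:36 AM–8:16 PM = 10 h 40 min; less 30 min break → 10 h 10 min
Thu: 5:54 AM–3:09 PM = 9 h 15 min; less 30 min break → 8 h 45 min
Fri: 8:19 AM–8:12 PM = 11 h 53 min; less 30 min break → 11 h 23 min
Total: 10 h 43 min + 8 h 17 min + 10 h 10 min + 8 h 45 min + 11 h 23 min = 49 h 18 min.

49 h 18 min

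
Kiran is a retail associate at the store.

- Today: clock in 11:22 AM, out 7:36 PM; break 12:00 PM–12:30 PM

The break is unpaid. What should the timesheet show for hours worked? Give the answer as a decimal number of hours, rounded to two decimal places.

Today: 11:22 AM–7:36 PM = 8 h 14 min; less 30 min break → 7 h 44 min

7.73 hours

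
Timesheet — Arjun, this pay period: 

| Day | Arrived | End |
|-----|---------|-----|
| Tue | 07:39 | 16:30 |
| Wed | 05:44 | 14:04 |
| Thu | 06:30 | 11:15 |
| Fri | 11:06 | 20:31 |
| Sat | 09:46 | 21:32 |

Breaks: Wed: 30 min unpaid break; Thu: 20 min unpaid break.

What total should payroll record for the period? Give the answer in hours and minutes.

Tue: 07:39–16:30 = 8 h 51 min
Wed: 05:44–14:04 = 8 h 20 min; less 30 min break → 7 h 50 min
Thu: 06:30–11:15 = 4 h 45 min; less 20 min break → 4 h 25 min
Fri: 11:06–20:31 = 9 h 25 min
Sat: 09:46–21:32 = 11 h 46 min
Total: 8 h 51 min + 7 h 50 min + 4 h 25 min + 9 h 25 min + 11 h 46 min = 42 h 17 min.

42 h 17 min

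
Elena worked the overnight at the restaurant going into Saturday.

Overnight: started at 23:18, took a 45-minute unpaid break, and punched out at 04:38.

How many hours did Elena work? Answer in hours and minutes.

Overnight: 23:18 → midnight = 0 h 42 min; midnight → 04:38 = 4 h 38 min; span 5 h 20 min; less 45 min break → 4 h 35 min

4 h 35 min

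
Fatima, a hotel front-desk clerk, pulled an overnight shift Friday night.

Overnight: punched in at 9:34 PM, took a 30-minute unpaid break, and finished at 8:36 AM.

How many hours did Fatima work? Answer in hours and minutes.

10 h 32 min

Overnight: 9:34 PM → midnight = 2 h 26 min; midnight → 8:36 AM = 8 h 36 min; span 11 h 2 min; less 30 min break → 10 h 32 min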